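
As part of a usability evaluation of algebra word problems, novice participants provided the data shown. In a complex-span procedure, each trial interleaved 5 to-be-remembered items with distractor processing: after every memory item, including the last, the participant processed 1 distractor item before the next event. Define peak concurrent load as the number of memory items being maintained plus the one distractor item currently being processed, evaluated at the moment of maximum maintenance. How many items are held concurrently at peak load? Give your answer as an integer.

6

Maintenance is greatest during the distractor(s) after memory item 5: all 5 memory items are being held.
One distractor item is concurrently being processed.
Peak concurrent load = 5 + 1 = 6 items.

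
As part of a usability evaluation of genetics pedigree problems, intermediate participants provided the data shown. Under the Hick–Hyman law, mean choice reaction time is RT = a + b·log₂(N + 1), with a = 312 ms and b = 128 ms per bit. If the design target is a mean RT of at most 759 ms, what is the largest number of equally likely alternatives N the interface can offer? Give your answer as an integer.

Set 312 + 128·log₂(N + 1) ≤ 759.
log₂(N + 1) ≤ (759 − 312) / 128 = 3.4922.
N + 1 ≤ 2^3.4922 = 11.2527.
N ≤ 10.2527, so the largest integer N is 10.

10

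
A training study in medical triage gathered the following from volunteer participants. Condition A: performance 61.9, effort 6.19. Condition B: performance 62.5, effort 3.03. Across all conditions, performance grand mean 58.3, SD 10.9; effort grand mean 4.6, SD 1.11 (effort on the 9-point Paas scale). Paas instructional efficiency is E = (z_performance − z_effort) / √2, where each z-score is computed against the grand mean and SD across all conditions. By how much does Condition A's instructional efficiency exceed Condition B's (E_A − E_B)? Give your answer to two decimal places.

-2.05

Condition A: z_P = (61.9 − 58.3)/10.9 = 0.3303; z_E = (6.19 − 4.6)/1.11 = 1.4324; E_A = (0.3303 − 1.4324)/√2 = -0.7793.
Condition B: z_P = (62.5 − 58.3)/10.9 = 0.3853; z_E = (3.03 − 4.6)/1.11 = -1.4144; E_B = (0.3853 − (-1.4144))/√2 = 1.2726.
E_A − E_B = -0.7793 − 1.2726 = -2.0519 ≈ -2.05.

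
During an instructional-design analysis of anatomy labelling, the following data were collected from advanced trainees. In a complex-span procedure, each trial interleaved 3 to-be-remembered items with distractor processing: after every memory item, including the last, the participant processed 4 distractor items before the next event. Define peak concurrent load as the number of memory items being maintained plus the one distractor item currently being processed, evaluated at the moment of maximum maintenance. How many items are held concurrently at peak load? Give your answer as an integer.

4

Maintenance is greatest during the distractor(s) after memory item 3: all 3 memory items are being held.
One distractor item is concurrently being processed.
Peak concurrent load = 3 + 1 = 4 items.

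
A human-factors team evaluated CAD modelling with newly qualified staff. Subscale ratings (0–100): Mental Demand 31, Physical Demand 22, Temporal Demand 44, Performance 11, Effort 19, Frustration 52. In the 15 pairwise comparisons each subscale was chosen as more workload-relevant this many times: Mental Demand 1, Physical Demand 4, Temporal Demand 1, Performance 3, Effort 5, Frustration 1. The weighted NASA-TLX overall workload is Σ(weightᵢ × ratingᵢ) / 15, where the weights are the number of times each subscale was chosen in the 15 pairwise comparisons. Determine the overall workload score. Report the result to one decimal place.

The tallies are the weights (they sum to 15).
Weighted sum = 1·31 + 4·22 + 1·44 + 3·11 + 5·19 + 1·52
            = 31 + 88 + 44 + 33 + 95 + 52 = 343.
Overall workload = 343 / 15 = 22.8667 ≈ 22.9.

22.9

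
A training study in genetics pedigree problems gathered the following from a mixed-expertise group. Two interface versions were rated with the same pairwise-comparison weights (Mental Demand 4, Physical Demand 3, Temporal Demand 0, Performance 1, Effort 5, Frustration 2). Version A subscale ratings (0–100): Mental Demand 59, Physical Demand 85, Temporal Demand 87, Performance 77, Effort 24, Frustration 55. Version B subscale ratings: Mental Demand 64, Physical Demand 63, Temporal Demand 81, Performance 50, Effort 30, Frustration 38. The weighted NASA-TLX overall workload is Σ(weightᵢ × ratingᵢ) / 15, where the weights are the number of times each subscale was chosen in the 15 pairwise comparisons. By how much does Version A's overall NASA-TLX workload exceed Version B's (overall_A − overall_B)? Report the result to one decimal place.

5.1

Version A weighted sum = 4·59 + 3·85 + 0·87 + 1·77 + 5·24 + 2·55 = 236 + 255 + 0 + 77 + 120 + 110 = 798; overall_A = 798/15 = 53.2000.
Version B weighted sum = 4·64 + 3·63 + 0·81 + 1·50 + 5·30 + 2·38 = 256 + 189 + 0 + 50 + 150 + 76 = 721; overall_B = 721/15 = 48.0667.
Difference = 53.2000 − 48.0667 = 5.1333 ≈ 5.1.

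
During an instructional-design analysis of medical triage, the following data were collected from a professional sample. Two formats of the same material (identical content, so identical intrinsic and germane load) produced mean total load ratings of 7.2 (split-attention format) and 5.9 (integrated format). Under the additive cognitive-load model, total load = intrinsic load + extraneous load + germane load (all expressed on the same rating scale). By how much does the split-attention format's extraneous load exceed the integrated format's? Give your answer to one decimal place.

Intrinsic and germane load are equal across formats, so the difference in total load equals the difference in extraneous load.
Extraneous-load difference = 7.2 − 5.9 = 1.3.

1.3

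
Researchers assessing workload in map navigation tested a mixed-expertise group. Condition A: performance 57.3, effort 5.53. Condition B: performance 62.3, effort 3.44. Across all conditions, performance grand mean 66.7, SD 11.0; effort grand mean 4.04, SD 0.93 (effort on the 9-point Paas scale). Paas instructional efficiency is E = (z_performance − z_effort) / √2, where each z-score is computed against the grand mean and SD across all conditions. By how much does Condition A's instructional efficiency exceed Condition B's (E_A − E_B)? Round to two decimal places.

-1.91

Condition A: z_P = (57.3 − 66.7)/11.0 = -0.8545; z_E = (5.53 − 4.04)/0.93 = 1.6022; E_A = (-0.8545 − 1.6022)/√2 = -1.7371.
Condition B: z_P = (62.3 − 66.7)/11.0 = -0.4000; z_E = (3.44 − 4.04)/0.93 = -0.6452; E_B = (-0.4000 − (-0.6452))/√2 = 0.1734.
E_A − E_B = -1.7371 − 0.1734 = -1.9105 ≈ -1.91.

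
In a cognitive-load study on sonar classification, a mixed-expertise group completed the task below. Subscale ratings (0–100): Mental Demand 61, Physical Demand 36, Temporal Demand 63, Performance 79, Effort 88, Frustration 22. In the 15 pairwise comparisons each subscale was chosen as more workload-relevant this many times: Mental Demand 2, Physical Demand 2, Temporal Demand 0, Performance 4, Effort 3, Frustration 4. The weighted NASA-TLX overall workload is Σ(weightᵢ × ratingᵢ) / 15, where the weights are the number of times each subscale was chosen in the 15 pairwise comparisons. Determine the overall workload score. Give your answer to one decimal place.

The tallies are the weights (they sum to 15).
Weighted sum = 2·61 + 2·36 + 0·63 + 4·79 + 3·88 + 4·22
            = 122 + 72 + 0 + 316 + 264 + 88 = 862.
Overall workload = 862 / 15 = 57.4667 ≈ 57.5.

57.5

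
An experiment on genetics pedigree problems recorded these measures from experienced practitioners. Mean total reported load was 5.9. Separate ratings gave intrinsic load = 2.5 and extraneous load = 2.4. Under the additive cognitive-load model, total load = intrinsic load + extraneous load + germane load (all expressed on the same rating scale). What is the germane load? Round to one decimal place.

1.0

germane load = total − intrinsic − extraneous
             = 5.9 − 2.5 − 2.4 = 1.0.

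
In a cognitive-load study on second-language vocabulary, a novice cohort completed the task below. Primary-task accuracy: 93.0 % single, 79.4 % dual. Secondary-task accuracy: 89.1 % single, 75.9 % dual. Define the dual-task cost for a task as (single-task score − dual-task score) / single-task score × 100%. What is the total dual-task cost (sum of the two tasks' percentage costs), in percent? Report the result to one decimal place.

Primary cost = (93.0 − 79.4) / 93.0 × 100% = 14.6237%.
Secondary cost = (89.1 − 75.9) / 89.1 × 100% = 14.8148%.
Total = 14.6237% + 14.8148% = 29.4385% ≈ 29.4%.

29.4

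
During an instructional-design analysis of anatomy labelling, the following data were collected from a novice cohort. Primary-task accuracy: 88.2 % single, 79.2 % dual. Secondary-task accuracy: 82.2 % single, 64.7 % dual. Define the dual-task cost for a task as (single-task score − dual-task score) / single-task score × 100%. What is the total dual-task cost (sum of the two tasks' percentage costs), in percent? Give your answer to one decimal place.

Primary cost = (88.2 − 79.2) / 88.2 × 100% = 10.2041%.
Secondary cost = (82.2 − 64.7) / 82.2 × 100% = 21.2895%.
Total = 10.2041% + 21.2895% = 31.4936% ≈ 31.5%.

31.5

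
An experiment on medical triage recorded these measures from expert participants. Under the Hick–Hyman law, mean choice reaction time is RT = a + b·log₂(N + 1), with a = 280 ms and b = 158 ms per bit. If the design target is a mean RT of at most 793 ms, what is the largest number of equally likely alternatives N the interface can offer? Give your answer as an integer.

Set 280 + 158·log₂(N + 1) ≤ 793.
log₂(N + 1) ≤ (793 − 280) / 158 = 3.2468.
N + 1 ≤ 2^3.2468 = 9.4926.
N ≤ 8.4926, so the largest integer N is 8.

8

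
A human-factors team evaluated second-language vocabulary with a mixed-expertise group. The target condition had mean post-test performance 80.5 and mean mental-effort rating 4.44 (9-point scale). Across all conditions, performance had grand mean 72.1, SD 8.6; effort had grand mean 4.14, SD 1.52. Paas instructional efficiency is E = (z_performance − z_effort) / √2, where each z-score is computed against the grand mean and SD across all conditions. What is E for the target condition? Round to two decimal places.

z_performance = (80.5 − 72.1) / 8.6 = 8.4000 / 8.6 = 0.9767.
z_effort = (4.44 − 4.14) / 1.52 = 0.3000 / 1.52 = 0.1974.
z_P − z_E = 0.9767 − 0.1974 = 0.7793.
E = 0.7793 / √2 = 0.7793 / 1.41421 = 0.5510 ≈ 0.55.

0.55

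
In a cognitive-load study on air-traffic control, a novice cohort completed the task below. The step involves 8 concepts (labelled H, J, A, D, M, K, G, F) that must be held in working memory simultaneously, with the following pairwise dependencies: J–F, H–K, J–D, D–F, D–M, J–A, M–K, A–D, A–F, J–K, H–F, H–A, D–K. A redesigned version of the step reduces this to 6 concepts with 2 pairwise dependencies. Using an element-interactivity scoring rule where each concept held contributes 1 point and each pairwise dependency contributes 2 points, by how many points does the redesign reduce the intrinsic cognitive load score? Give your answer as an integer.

Original: 8 × 1 + 13 × 2 = 8 + 26 = 34.
Redesigned: 6 × 1 + 2 × 2 = 6 + 4 = 10.
Reduction = 34 − 10 = 24.

24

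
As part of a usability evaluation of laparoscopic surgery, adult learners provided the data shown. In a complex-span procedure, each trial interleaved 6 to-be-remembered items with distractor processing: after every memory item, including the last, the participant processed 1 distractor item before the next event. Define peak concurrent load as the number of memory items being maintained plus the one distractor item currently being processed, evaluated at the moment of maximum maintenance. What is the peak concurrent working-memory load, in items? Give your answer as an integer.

Maintenance is greatest during the distractor(s) after memory item 6: all 6 memory items are being held.
One distractor item is concurrently being processed.
Peak concurrent load = 6 + 1 = 7 items.

7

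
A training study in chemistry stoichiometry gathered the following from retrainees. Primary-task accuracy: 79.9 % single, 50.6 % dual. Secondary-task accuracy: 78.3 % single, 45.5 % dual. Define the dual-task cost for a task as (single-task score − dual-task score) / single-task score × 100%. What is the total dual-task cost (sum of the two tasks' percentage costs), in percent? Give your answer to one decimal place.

Primary cost = (79.9 − 50.6) / 79.9 × 100% = 36.6708%.
Secondary cost = (78.3 − 45.5) / 78.3 × 100% = 41.8902%.
Total = 36.6708% + 41.8902% = 78.5610% ≈ 78.6%.

78.6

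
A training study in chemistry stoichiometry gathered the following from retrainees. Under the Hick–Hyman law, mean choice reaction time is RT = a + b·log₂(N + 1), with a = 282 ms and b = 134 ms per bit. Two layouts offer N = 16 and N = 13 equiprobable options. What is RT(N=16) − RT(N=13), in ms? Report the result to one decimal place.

37.5

RT(16) = 282 + 134·log₂(17) = 282 + 134·4.0875 = 829.7250 ms.
RT(13) = 282 + 134·log₂(14) = 282 + 134·3.8074 = 792.1916 ms.
Difference = 829.7250 − 792.1916 = 37.5334 ≈ 37.5 ms.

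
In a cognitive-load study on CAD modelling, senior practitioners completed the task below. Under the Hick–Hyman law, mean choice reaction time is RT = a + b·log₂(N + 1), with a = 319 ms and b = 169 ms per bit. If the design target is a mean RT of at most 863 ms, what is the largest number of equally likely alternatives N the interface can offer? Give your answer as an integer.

Set 319 + 169·log₂(N + 1) ≤ 863.
log₂(N + 1) ≤ (863 − 319) / 169 = 3.2189.
N + 1 ≤ 2^3.2189 = 9.3108.
N ≤ 8.3108, so the largest integer N is 8.

8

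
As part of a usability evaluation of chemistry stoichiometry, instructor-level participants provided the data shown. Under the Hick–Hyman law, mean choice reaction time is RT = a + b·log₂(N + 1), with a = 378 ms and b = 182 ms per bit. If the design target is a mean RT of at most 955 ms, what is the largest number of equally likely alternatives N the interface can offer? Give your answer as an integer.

Set 378 + 182·log₂(N + 1) ≤ 955.
log₂(N + 1) ≤ (955 − 378) / 182 = 3.1703.
N + 1 ≤ 2^3.1703 = 9.0023.
N ≤ 8.0023, so the largest integer N is 8.

8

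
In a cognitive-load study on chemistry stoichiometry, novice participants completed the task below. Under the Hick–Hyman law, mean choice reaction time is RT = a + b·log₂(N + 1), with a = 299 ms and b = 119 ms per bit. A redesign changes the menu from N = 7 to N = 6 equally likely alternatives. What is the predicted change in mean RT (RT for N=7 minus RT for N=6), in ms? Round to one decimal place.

22.9

RT(7) = 299 + 119·log₂(8) = 299 + 119·3.0000 = 656.0000 ms.
RT(6) = 299 + 119·log₂(7) = 299 + 119·2.8074 = 633.0806 ms.
Difference = 656.0000 − 633.0806 = 22.9194 ≈ 22.9 ms.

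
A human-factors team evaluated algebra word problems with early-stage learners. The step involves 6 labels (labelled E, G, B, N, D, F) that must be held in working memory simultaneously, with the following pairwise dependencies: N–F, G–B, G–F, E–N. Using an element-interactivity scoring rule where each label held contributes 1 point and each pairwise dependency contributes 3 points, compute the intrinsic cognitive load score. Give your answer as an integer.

18

Count of labels held simultaneously: 6.
Count of pairwise dependencies listed: 4.
Element contribution: 6 × 1 = 6.
Interaction contribution: 4 × 3 = 12.
Intrinsic load = 6 + 12 = 18.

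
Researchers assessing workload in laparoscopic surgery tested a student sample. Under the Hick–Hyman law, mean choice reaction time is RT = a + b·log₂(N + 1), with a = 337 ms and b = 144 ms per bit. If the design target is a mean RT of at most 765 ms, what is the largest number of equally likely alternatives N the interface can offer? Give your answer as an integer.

6

Set 337 + 144·log₂(N + 1) ≤ 765.
log₂(N + 1) ≤ (765 − 337) / 144 = 2.9722.
N + 1 ≤ 2^2.9722 = 7.8473.
N ≤ 6.8473, so the largest integer N is 6.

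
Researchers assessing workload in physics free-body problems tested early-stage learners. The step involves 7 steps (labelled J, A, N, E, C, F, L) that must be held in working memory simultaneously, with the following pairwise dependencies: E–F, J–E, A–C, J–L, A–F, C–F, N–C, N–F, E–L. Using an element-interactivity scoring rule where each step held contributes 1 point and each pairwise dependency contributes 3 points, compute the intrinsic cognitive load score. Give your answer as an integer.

Count of steps held simultaneously: 7.
Count of pairwise dependencies listed: 9.
Element contribution: 7 × 1 = 7.
Interaction contribution: 9 × 3 = 27.
Intrinsic load = 7 + 27 = 34.

34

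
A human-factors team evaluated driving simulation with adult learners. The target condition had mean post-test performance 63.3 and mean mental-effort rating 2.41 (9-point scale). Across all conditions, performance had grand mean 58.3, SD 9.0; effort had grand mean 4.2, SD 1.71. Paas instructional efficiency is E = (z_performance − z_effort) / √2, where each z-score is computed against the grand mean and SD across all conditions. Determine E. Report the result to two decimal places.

z_performance = (63.3 − 58.3) / 9.0 = 5.0000 / 9.0 = 0.5556.
z_effort = (2.41 − 4.2) / 1.71 = -1.7900 / 1.71 = -1.0468.
z_P − z_E = 0.5556 − (-1.0468) = 1.6024.
E = 1.6024 / √2 = 1.6024 / 1.41421 = 1.1331 ≈ 1.13.

1.13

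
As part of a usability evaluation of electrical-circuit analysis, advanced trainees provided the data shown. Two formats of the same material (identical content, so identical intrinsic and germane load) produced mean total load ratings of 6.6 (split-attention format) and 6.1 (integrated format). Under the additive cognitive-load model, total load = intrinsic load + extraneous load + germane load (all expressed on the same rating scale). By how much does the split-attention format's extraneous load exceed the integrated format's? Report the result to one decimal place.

Intrinsic and germane load are equal across formats, so the difference in total load equals the difference in extraneous load.
Extraneous-load difference = 6.6 − 6.1 = 0.5.

0.5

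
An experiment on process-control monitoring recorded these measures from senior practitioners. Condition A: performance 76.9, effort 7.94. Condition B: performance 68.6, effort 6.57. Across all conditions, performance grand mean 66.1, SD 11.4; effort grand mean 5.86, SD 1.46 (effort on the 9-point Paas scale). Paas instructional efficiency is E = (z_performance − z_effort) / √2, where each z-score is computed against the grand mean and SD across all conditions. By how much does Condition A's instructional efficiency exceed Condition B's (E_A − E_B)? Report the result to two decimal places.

Condition A: z_P = (76.9 − 66.1)/11.4 = 0.9474; z_E = (7.94 − 5.86)/1.46 = 1.4247; E_A = (0.9474 − 1.4247)/√2 = -0.3375.
Condition B: z_P = (68.6 − 66.1)/11.4 = 0.2193; z_E = (6.57 − 5.86)/1.46 = 0.4863; E_B = (0.2193 − 0.4863)/√2 = -0.1888.
E_A − E_B = -0.3375 − (-0.1888) = -0.1487 ≈ -0.15.

-0.15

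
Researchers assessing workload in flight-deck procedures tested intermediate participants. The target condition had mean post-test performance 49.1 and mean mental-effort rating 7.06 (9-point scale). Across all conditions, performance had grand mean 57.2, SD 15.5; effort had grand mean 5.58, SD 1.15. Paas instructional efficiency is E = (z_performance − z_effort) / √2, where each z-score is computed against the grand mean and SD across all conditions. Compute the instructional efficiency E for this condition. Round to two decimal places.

z_performance = (49.1 − 57.2) / 15.5 = -8.1000 / 15.5 = -0.5226.
z_effort = (7.06 − 5.58) / 1.15 = 1.4800 / 1.15 = 1.2870.
z_P − z_E = -0.5226 − 1.2870 = -1.8096.
E = -1.8096 / √2 = -1.8096 / 1.41421 = -1.2796 ≈ -1.28.

-1.28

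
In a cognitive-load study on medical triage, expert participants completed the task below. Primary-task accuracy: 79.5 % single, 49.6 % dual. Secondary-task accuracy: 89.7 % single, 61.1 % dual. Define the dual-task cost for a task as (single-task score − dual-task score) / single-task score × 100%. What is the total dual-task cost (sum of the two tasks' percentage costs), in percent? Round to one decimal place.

69.5

Primary cost = (79.5 − 49.6) / 79.5 × 100% = 37.6101%.
Secondary cost = (89.7 − 61.1) / 89.7 × 100% = 31.8841%.
Total = 37.6101% + 31.8841% = 69.4942% ≈ 69.5%.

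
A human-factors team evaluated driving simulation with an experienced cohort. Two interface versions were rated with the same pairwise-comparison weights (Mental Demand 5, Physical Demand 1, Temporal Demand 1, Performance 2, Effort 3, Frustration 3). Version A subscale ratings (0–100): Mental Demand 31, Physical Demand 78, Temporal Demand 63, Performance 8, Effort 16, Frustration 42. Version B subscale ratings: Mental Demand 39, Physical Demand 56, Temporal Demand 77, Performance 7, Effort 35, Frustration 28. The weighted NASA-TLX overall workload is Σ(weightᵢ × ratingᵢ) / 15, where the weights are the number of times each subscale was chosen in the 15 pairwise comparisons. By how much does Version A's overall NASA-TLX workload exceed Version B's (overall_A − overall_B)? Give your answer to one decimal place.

-3.0

Version A weighted sum = 5·31 + 1·78 + 1·63 + 2·8 + 3·16 + 3·42 = 155 + 78 + 63 + 16 + 48 + 126 = 486; overall_A = 486/15 = 32.4000.
Version B weighted sum = 5·39 + 1·56 + 1·77 + 2·7 + 3·35 + 3·28 = 195 + 56 + 77 + 14 + 105 + 84 = 531; overall_B = 531/15 = 35.4000.
Difference = 32.4000 − 35.4000 = -3.0000 ≈ -3.0.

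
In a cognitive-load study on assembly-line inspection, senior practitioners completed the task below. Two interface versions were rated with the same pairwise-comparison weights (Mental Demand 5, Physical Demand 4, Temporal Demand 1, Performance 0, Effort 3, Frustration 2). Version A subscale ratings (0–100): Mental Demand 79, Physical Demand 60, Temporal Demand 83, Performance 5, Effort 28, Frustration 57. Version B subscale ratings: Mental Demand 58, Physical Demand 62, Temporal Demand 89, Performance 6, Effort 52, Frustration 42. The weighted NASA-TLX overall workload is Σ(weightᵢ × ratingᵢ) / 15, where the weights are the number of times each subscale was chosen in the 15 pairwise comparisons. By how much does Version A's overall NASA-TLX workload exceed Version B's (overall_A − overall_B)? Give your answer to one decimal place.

Version A weighted sum = 5·79 + 4·60 + 1·83 + 0·5 + 3·28 + 2·57 = 395 + 240 + 83 + 0 + 84 + 114 = 916; overall_A = 916/15 = 61.0667.
Version B weighted sum = 5·58 + 4·62 + 1·89 + 0·6 + 3·52 + 2·42 = 290 + 248 + 89 + 0 + 156 + 84 = 867; overall_B = 867/15 = 57.8000.
Difference = 61.0667 − 57.8000 = 3.2667 ≈ 3.3.

3.3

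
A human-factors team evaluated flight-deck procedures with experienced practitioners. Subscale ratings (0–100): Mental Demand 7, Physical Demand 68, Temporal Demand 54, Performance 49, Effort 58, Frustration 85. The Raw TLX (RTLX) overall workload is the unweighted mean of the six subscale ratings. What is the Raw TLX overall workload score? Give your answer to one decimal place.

Sum of ratings = 7 + 68 + 54 + 49 + 58 + 85 = 321.
RTLX = 321 / 6 = 53.5000 ≈ 53.5.

53.5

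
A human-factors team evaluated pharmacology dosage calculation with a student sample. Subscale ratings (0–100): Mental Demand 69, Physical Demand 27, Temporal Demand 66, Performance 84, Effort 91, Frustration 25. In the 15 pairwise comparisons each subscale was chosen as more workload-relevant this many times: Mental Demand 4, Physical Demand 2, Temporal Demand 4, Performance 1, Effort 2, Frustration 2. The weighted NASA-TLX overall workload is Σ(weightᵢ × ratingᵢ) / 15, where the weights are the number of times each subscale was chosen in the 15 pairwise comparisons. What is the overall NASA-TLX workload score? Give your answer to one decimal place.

60.7

The tallies are the weights (they sum to 15).
Weighted sum = 4·69 + 2·27 + 4·66 + 1·84 + 2·91 + 2·25
            = 276 + 54 + 264 + 84 + 182 + 50 = 910.
Overall workload = 910 / 15 = 60.6667 ≈ 60.7.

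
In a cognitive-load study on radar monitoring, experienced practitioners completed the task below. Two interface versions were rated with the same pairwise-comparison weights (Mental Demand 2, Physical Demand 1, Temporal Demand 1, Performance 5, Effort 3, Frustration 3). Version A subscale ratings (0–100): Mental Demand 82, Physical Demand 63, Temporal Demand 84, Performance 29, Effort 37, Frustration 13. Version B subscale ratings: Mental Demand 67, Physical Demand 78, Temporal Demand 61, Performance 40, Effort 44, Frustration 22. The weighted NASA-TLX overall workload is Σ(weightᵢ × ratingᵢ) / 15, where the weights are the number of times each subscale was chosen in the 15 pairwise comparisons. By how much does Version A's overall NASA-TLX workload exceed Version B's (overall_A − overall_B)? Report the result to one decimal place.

Version A weighted sum = 2·82 + 1·63 + 1·84 + 5·29 + 3·37 + 3·13 = 164 + 63 + 84 + 145 + 111 + 39 = 606; overall_A = 606/15 = 40.4000.
Version B weighted sum = 2·67 + 1·78 + 1·61 + 5·40 + 3·44 + 3·22 = 134 + 78 + 61 + 200 + 132 + 66 = 671; overall_B = 671/15 = 44.7333.
Difference = 40.4000 − 44.7333 = -4.3333 ≈ -4.3.

-4.3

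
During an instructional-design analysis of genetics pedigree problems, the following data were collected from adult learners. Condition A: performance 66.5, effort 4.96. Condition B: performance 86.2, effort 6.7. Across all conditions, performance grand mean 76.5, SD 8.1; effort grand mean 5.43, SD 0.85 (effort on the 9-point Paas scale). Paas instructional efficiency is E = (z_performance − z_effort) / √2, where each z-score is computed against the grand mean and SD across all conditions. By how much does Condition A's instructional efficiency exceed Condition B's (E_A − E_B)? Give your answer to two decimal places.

Condition A: z_P = (66.5 − 76.5)/8.1 = -1.2346; z_E = (4.96 − 5.43)/0.85 = -0.5529; E_A = (-1.2346 − (-0.5529))/√2 = -0.4820.
Condition B: z_P = (86.2 − 76.5)/8.1 = 1.1975; z_E = (6.7 − 5.43)/0.85 = 1.4941; E_B = (1.1975 − 1.4941)/√2 = -0.2097.
E_A − E_B = -0.4820 − (-0.2097) = -0.2723 ≈ -0.27.

-0.27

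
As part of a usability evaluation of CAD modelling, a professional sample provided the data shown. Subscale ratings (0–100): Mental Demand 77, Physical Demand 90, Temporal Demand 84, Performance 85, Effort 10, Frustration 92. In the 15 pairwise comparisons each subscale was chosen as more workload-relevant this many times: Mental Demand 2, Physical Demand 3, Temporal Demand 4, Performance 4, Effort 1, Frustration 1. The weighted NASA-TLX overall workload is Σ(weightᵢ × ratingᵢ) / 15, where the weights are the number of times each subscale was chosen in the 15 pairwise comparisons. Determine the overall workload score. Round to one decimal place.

80.1

The tallies are the weights (they sum to 15).
Weighted sum = 2·77 + 3·90 + 4·84 + 4·85 + 1·10 + 1·92
            = 154 + 270 + 336 + 340 + 10 + 92 = 1202.
Overall workload = 1202 / 15 = 80.1333 ≈ 80.1.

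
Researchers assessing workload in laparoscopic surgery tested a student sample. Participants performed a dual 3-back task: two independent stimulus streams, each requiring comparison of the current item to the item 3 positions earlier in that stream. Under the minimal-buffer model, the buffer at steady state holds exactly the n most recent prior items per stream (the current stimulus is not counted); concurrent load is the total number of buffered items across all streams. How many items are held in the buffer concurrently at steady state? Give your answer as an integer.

6

Each stream's buffer holds its 3 most recent prior items.
Two independent streams: 2 × 3 = 6 buffered items at steady state.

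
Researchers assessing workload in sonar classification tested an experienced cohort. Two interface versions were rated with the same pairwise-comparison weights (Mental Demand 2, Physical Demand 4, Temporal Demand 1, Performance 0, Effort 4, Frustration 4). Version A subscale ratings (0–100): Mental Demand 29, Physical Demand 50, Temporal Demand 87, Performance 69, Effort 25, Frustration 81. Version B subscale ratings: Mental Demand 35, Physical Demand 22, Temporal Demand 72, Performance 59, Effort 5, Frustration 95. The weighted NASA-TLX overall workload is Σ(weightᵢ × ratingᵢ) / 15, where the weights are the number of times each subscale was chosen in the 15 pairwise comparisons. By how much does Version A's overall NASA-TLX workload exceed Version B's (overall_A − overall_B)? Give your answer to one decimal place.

Version A weighted sum = 2·29 + 4·50 + 1·87 + 0·69 + 4·25 + 4·81 = 58 + 200 + 87 + 0 + 100 + 324 = 769; overall_A = 769/15 = 51.2667.
Version B weighted sum = 2·35 + 4·22 + 1·72 + 0·59 + 4·5 + 4·95 = 70 + 88 + 72 + 0 + 20 + 380 = 630; overall_B = 630/15 = 42.0000.
Difference = 51.2667 − 42.0000 = 9.2667 ≈ 9.3.

9.3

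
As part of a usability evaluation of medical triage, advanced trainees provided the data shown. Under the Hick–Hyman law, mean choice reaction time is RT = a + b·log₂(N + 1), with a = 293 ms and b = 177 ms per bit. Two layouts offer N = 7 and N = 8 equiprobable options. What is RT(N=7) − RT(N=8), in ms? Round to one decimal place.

-30.1

RT(7) = 293 + 177·log₂(8) = 293 + 177·3.0000 = 824.0000 ms.
RT(8) = 293 + 177·log₂(9) = 293 + 177·3.1699 = 854.0723 ms.
Difference = 824.0000 − 854.0723 = -30.0723 ≈ -30.1 ms.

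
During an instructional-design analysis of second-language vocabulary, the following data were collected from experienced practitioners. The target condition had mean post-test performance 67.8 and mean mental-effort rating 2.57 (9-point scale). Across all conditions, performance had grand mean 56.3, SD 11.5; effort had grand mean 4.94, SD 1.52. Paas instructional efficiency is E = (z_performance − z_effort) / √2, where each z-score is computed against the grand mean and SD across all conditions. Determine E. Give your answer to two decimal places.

z_performance = (67.8 − 56.3) / 11.5 = 11.5000 / 11.5 = 1.0000.
z_effort = (2.57 − 4.94) / 1.52 = -2.3700 / 1.52 = -1.5592.
z_P − z_E = 1.0000 − (-1.5592) = 2.5592.
E = 2.5592 / √2 = 2.5592 / 1.41421 = 1.8096 ≈ 1.81.

1.81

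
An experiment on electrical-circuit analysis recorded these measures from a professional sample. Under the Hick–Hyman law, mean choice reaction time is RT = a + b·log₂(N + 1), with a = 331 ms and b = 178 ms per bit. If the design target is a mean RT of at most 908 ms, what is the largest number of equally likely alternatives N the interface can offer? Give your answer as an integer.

Set 331 + 178·log₂(N + 1) ≤ 908.
log₂(N + 1) ≤ (908 − 331) / 178 = 3.2416.
N + 1 ≤ 2^3.2416 = 9.4584.
N ≤ 8.4584, so the largest integer N is 8.

8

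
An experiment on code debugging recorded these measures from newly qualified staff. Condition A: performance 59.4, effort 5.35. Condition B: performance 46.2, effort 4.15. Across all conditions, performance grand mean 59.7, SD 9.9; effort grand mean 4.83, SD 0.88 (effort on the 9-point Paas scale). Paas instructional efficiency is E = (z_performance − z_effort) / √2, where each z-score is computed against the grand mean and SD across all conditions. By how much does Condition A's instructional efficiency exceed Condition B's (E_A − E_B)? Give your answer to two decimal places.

Condition A: z_P = (59.4 − 59.7)/9.9 = -0.0303; z_E = (5.35 − 4.83)/0.88 = 0.5909; E_A = (-0.0303 − 0.5909)/√2 = -0.4393.
Condition B: z_P = (46.2 − 59.7)/9.9 = -1.3636; z_E = (4.15 − 4.83)/0.88 = -0.7727; E_B = (-1.3636 − (-0.7727))/√2 = -0.4178.
E_A − E_B = -0.4393 − (-0.4178) = -0.0215 ≈ -0.02.

-0.02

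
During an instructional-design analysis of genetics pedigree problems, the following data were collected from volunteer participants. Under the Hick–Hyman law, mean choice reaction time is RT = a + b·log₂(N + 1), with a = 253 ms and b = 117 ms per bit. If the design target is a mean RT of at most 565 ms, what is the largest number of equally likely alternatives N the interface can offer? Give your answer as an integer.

Set 253 + 117·log₂(N + 1) ≤ 565.
log₂(N + 1) ≤ (565 − 253) / 117 = 2.6667.
N + 1 ≤ 2^2.6667 = 6.3498.
N ≤ 5.3498, so the largest integer N is 5.

5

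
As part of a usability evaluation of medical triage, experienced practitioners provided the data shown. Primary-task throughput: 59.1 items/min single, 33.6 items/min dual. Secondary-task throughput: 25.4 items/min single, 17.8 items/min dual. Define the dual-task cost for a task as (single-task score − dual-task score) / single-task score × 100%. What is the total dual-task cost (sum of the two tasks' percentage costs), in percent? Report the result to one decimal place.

Primary cost = (59.1 − 33.6) / 59.1 × 100% = 43.1472%.
Secondary cost = (25.4 − 17.8) / 25.4 × 100% = 29.9213%.
Total = 43.1472% + 29.9213% = 73.0685% ≈ 73.1%.

73.1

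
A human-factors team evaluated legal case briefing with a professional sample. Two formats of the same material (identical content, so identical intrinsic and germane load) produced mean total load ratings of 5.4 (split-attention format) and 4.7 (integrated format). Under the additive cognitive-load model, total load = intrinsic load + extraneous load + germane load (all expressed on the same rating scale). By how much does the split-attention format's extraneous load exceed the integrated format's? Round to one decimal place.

Intrinsic and germane load are equal across formats, so the difference in total load equals the difference in extraneous load.
Extraneous-load difference = 5.4 − 4.7 = 0.7.

0.7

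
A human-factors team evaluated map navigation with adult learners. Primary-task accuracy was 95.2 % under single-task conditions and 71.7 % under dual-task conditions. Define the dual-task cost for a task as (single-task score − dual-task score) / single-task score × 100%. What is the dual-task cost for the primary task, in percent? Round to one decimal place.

24.7

Cost = (95.2 − 71.7) / 95.2 × 100%
     = 23.5000 / 95.2 × 100% = 24.6849%.
≈ 24.7%.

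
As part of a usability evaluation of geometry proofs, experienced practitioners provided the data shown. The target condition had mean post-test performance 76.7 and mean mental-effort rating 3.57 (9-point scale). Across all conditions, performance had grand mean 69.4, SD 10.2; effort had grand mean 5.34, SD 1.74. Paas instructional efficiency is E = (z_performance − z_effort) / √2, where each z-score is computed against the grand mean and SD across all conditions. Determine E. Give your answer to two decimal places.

z_performance = (76.7 − 69.4) / 10.2 = 7.3000 / 10.2 = 0.7157.
z_effort = (3.57 − 5.34) / 1.74 = -1.7700 / 1.74 = -1.0172.
z_P − z_E = 0.7157 − (-1.0172) = 1.7329.
E = 1.7329 / √2 = 1.7329 / 1.41421 = 1.2253 ≈ 1.23.

1.23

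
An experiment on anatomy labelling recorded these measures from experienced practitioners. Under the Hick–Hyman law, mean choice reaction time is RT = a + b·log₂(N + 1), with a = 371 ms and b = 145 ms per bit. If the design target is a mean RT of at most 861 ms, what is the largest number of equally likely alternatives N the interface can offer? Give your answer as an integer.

9

Set 371 + 145·log₂(N + 1) ≤ 861.
log₂(N + 1) ≤ (861 − 371) / 145 = 3.3793.
N + 1 ≤ 2^3.3793 = 10.4057.
N ≤ 9.4057, so the largest integer N is 9.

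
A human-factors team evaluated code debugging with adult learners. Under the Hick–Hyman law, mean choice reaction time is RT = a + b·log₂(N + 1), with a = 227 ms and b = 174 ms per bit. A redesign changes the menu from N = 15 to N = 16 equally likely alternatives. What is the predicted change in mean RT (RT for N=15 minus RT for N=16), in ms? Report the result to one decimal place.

RT(15) = 227 + 174·log₂(16) = 227 + 174·4.0000 = 923.0000 ms.
RT(16) = 227 + 174·log₂(17) = 227 + 174·4.0875 = 938.2250 ms.
Difference = 923.0000 − 938.2250 = -15.2250 ≈ -15.2 ms.

-15.2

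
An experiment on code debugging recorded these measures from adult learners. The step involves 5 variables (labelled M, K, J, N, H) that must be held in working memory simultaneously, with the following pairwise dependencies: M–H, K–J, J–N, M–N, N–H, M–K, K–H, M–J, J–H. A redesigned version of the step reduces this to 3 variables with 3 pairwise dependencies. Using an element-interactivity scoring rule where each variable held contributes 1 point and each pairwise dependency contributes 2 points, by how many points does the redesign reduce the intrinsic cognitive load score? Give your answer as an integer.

14

Original: 5 × 1 + 9 × 2 = 5 + 18 = 23.
Redesigned: 3 × 1 + 3 × 2 = 3 + 6 = 9.
Reduction = 23 − 9 = 14.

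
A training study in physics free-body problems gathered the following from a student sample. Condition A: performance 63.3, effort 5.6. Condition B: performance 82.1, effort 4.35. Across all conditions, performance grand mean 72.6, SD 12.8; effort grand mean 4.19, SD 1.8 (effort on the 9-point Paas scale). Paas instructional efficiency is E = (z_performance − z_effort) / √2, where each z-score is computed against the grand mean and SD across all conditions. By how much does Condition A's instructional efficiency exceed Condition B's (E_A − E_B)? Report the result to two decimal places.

Condition A: z_P = (63.3 − 72.6)/12.8 = -0.7266; z_E = (5.6 − 4.19)/1.8 = 0.7833; E_A = (-0.7266 − 0.7833)/√2 = -1.0677.
Condition B: z_P = (82.1 − 72.6)/12.8 = 0.7422; z_E = (4.35 − 4.19)/1.8 = 0.0889; E_B = (0.7422 − 0.0889)/√2 = 0.4620.
E_A − E_B = -1.0677 − 0.4620 = -1.5297 ≈ -1.53.

-1.53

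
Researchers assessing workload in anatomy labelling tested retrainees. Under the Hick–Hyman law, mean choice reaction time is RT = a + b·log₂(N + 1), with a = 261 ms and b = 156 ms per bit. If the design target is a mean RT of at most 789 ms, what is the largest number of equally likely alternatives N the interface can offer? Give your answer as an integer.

9

Set 261 + 156·log₂(N + 1) ≤ 789.
log₂(N + 1) ≤ (789 − 261) / 156 = 3.3846.
N + 1 ≤ 2^3.3846 = 10.4440.
N ≤ 9.4440, so the largest integer N is 9.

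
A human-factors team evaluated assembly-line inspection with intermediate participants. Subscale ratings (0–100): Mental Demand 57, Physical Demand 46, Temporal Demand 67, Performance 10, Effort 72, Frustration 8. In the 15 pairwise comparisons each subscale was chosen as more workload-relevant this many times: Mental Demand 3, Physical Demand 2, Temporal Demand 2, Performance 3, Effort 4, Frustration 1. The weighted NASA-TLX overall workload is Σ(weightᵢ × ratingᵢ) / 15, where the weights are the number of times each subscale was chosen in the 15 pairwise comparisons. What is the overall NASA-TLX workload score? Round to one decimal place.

The tallies are the weights (they sum to 15).
Weighted sum = 3·57 + 2·46 + 2·67 + 3·10 + 4·72 + 1·8
            = 171 + 92 + 134 + 30 + 288 + 8 = 723.
Overall workload = 723 / 15 = 48.2000 ≈ 48.2.

48.2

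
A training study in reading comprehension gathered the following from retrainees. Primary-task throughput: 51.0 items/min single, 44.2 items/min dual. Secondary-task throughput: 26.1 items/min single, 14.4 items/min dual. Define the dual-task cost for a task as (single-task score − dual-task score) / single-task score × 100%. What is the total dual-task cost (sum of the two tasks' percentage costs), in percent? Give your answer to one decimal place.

Primary cost = (51.0 − 44.2) / 51.0 × 100% = 13.3333%.
Secondary cost = (26.1 − 14.4) / 26.1 × 100% = 44.8276%.
Total = 13.3333% + 44.8276% = 58.1609% ≈ 58.2%.

58.2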